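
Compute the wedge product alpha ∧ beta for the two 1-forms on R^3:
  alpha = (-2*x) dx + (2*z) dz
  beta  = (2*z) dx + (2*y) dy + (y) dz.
alpha ∧ beta = (-4*x*y) dx ∧ dy + (-2*x*y - 4*z^2) dx ∧ dz + (-4*y*z) dy ∧ dz

Distribute the wedge, using dx_i ∧ dx_j = -dx_j ∧ dx_i and dx_i ∧ dx_i = 0. For each pair (i, j) with i < j, the coefficient of dx_i ∧ dx_j in alpha ∧ beta is (alpha_i * beta_j - alpha_j * beta_i). Collecting: alpha ∧ beta = (-4*x*y) dx ∧ dy + (-2*x*y - 4*z^2) dx ∧ dz + (-4*y*z) dy ∧ dz.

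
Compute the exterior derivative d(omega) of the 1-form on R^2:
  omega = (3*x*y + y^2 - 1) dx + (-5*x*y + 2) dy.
d(omega) = (-3*x - 7*y) dx ∧ dy

For a 1-form omega = sum_i f_i dx_i, the exterior derivative is
  d(omega) = sum_{i < j} (∂f_j/∂x_i - ∂f_i/∂x_j) dx_i ∧ dx_j.
  coefficient of dx ∧ dy: ∂f_2/∂x - ∂f_1/∂y = ∂(-5*x*y + 2)/∂x - ∂(3*x*y + y^2 - 1)/∂y = -3*x - 7*y
Assembling: d(omega) = (-3*x - 7*y) dx ∧ dy.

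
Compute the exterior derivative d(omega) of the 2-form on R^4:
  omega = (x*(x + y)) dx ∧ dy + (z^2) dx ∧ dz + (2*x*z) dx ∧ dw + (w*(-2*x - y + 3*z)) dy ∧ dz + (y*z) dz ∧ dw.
d(omega) = (-2*x) dx ∧ dz ∧ dw + (-2*w) dx ∧ dy ∧ dz + (-2*x - y + 4*z) dy ∧ dz ∧ dw

For a 2-form omega = sum_{i<j} g_{ij} dx_i ∧ dx_j, the exterior derivative is
  d(omega) = sum_{i<j} d(g_{ij}) ∧ dx_i ∧ dx_j = sum_{i<j, k} (∂g_{ij}/∂x_k) dx_k ∧ dx_i ∧ dx_j.
Expand each term, using dx_k ∧ dx_i ∧ dx_j = sgn(permutation) dx_{(a)} ∧ dx_{(b)} ∧ dx_{(c)} with (a < b < c) sorted:
  d(2*x*z) includes (∂/∂z)(2*x*z) dz = (2*x) dz, which multiplied by dx ∧ dw gives (-2*x) dx ∧ dz ∧ dw
  d(w*(-2*x - y + 3*z)) includes (∂/∂x)(w*(-2*x - y + 3*z)) dx = (-2*w) dx, which multiplied by dy ∧ dz gives (-2*w) dx ∧ dy ∧ dz
  d(w*(-2*x - y + 3*z)) includes (∂/∂w)(w*(-2*x - y + 3*z)) dw = (-2*x - y + 3*z) dw, which multiplied by dy ∧ dz gives (-2*x - y + 3*z) dy ∧ dz ∧ dw
  d(y*z) includes (∂/∂y)(y*z) dy = (z) dy, which multiplied by dz ∧ dw gives (z) dy ∧ dz ∧ dw
Collecting like 3-forms: d(omega) = (-2*x) dx ∧ dz ∧ dw + (-2*w) dx ∧ dy ∧ dz + (-2*x - y + 4*z) dy ∧ dz ∧ dw.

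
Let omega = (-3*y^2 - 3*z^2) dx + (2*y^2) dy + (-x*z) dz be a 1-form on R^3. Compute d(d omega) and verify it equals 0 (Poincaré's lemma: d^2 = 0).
d(d omega) = 0

Step 1: d omega = sum_{i<j} (∂f_j/∂x_i - ∂f_i/∂x_j) dx_i ∧ dx_j:
  coeff of dx ∧ dy: 6*y
  coeff of dx ∧ dz: 5*z
  coeff of dy ∧ dz: 0
Step 2: Apply d again to each 2-form coefficient. The only possible 3-form in R^3 is dx ∧ dy ∧ dz, with coefficient
  ∂(coeff of dy∧dz)/∂x - ∂(coeff of dx∧dz)/∂y + ∂(coeff of dx∧dy)/∂z
  = ∂/∂x (0) - ∂/∂y (5*z) + ∂/∂z (6*y).
Each of these terms simplifies to sums of mixed partials that cancel in pairs. The result is 0 (by equality of mixed partials for smooth functions — Schwarz / Clairaut).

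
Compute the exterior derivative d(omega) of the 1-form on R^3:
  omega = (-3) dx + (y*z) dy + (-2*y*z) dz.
d(omega) = (-y - 2*z) dy ∧ dz

For a 1-form omega = sum_i f_i dx_i, the exterior derivative is
  d(omega) = sum_{i < j} (∂f_j/∂x_i - ∂f_i/∂x_j) dx_i ∧ dx_j.
  coefficient of dy ∧ dz: ∂f_3/∂y - ∂f_2/∂z = ∂(-2*y*z)/∂y - ∂(y*z)/∂z = -y - 2*z
Assembling: d(omega) = (-y - 2*z) dy ∧ dz.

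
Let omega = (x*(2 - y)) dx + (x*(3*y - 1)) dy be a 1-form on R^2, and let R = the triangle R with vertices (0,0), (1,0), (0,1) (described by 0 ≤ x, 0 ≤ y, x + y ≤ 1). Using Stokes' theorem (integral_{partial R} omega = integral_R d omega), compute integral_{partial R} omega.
integral_(partial R) omega = 1/6

Stokes: integral_partial_R omega = integral_R d omega with d omega = (∂Q/∂x - ∂P/∂y) dx ∧ dy.
  ∂Q/∂x = 3*y - 1
  ∂P/∂y = -x
  integrand = ∂Q/∂x - ∂P/∂y = x + 3*y - 1.
Integrating over R: integral_0^1 integral_0^{1-x} (x + 3*y - 1) dy dx = 1/6.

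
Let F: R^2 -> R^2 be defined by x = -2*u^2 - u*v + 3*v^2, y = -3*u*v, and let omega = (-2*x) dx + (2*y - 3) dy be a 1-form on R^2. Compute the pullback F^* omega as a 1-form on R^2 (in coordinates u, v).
F^* omega = (-16*u^3 - 12*u^2*v + 40*u*v^2 + 6*v^3 + 9*v) du + (-4*u^3 + 40*u^2*v + 18*u*v^2 + 9*u - 36*v^3) dv

Using F^*(f dg) = (f ∘ F) d(g ∘ F), substitute each coordinate x_i by F_i(u, v) in f_i, and replace dx_i by d F_i = (∂F_i/∂u) du + (∂F_i/∂v) dv.
  For the x component: f_1(F) = 4*u^2 + 2*u*v - 6*v^2; d F_1 = (-4*u - v) du + (-u + 6*v) dv
  For the y component: f_2(F) = -6*u*v - 3; d F_2 = (-3*v) du + (-3*u) dv
Combining and collecting du, dv coefficients:
  coeff of du: -16*u^3 - 12*u^2*v + 40*u*v^2 + 6*v^3 + 9*v
  coeff of dv: -4*u^3 + 40*u^2*v + 18*u*v^2 + 9*u - 36*v^3
F^* omega = (-16*u^3 - 12*u^2*v + 40*u*v^2 + 6*v^3 + 9*v) du + (-4*u^3 + 40*u^2*v + 18*u*v^2 + 9*u - 36*v^3) dv.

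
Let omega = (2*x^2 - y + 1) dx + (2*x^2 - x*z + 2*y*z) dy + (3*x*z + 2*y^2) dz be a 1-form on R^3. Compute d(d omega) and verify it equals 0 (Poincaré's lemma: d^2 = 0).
d(d omega) = 0

Step 1: d omega = sum_{i<j} (∂f_j/∂x_i - ∂f_i/∂x_j) dx_i ∧ dx_j:
  coeff of dx ∧ dy: 4*x - z + 1
  coeff of dx ∧ dz: 3*z
  coeff of dy ∧ dz: x + 2*y
Step 2: Apply d again to each 2-form coefficient. The only possible 3-form in R^3 is dx ∧ dy ∧ dz, with coefficient
  ∂(coeff of dy∧dz)/∂x - ∂(coeff of dx∧dz)/∂y + ∂(coeff of dx∧dy)/∂z
  = ∂/∂x (x + 2*y) - ∂/∂y (3*z) + ∂/∂z (4*x - z + 1).
Each of these terms simplifies to sums of mixed partials that cancel in pairs. The result is 0 (by equality of mixed partials for smooth functions — Schwarz / Clairaut).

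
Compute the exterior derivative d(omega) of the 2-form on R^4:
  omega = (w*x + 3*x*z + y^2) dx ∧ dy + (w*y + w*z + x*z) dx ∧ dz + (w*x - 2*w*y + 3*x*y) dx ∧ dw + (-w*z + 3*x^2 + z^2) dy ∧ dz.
d(omega) = (-w + 9*x) dx ∧ dy ∧ dz + (2*w - 2*x) dx ∧ dy ∧ dw + (y + z) dx ∧ dz ∧ dw + (-z) dy ∧ dz ∧ dw

For a 2-form omega = sum_{i<j} g_{ij} dx_i ∧ dx_j, the exterior derivative is
  d(omega) = sum_{i<j} d(g_{ij}) ∧ dx_i ∧ dx_j = sum_{i<j, k} (∂g_{ij}/∂x_k) dx_k ∧ dx_i ∧ dx_j.
Expand each term, using dx_k ∧ dx_i ∧ dx_j = sgn(permutation) dx_{(a)} ∧ dx_{(b)} ∧ dx_{(c)} with (a < b < c) sorted:
  d(w*x + 3*x*z + y^2) includes (∂/∂z)(w*x + 3*x*z + y^2) dz = (3*x) dz, which multiplied by dx ∧ dy gives (3*x) dx ∧ dy ∧ dz
  d(w*x + 3*x*z + y^2) includes (∂/∂w)(w*x + 3*x*z + y^2) dw = (x) dw, which multiplied by dx ∧ dy gives (x) dx ∧ dy ∧ dw
  d(w*y + w*z + x*z) includes (∂/∂y)(w*y + w*z + x*z) dy = (w) dy, which multiplied by dx ∧ dz gives (-w) dx ∧ dy ∧ dz
  d(w*y + w*z + x*z) includes (∂/∂w)(w*y + w*z + x*z) dw = (y + z) dw, which multiplied by dx ∧ dz gives (y + z) dx ∧ dz ∧ dw
  d(w*x - 2*w*y + 3*x*y) includes (∂/∂y)(w*x - 2*w*y + 3*x*y) dy = (-2*w + 3*x) dy, which multiplied by dx ∧ dw gives (2*w - 3*x) dx ∧ dy ∧ dw
  d(-w*z + 3*x^2 + z^2) includes (∂/∂x)(-w*z + 3*x^2 + z^2) dx = (6*x) dx, which multiplied by dy ∧ dz gives (6*x) dx ∧ dy ∧ dz
  d(-w*z + 3*x^2 + z^2) includes (∂/∂w)(-w*z + 3*x^2 + z^2) dw = (-z) dw, which multiplied by dy ∧ dz gives (-z) dy ∧ dz ∧ dw
Collecting like 3-forms: d(omega) = (-w + 9*x) dx ∧ dy ∧ dz + (2*w - 2*x) dx ∧ dy ∧ dw + (y + z) dx ∧ dz ∧ dw + (-z) dy ∧ dz ∧ dw.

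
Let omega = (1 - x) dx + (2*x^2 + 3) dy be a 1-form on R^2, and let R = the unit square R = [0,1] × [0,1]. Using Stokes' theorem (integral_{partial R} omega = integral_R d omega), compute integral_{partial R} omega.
integral_(partial R) omega = 2

Stokes: integral_partial_R omega = integral_R d omega with d omega = (∂Q/∂x - ∂P/∂y) dx ∧ dy.
  ∂Q/∂x = 4*x
  ∂P/∂y = 0
  integrand = ∂Q/∂x - ∂P/∂y = 4*x.
Integrating over R: integral_0^1 integral_0^1 (4*x) dx dy = 2.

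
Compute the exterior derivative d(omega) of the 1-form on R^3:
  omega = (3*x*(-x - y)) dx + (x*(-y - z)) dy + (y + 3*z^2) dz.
d(omega) = (3*x - y - z) dx ∧ dy + (x + 1) dy ∧ dz

For a 1-form omega = sum_i f_i dx_i, the exterior derivative is
  d(omega) = sum_{i < j} (∂f_j/∂x_i - ∂f_i/∂x_j) dx_i ∧ dx_j.
  coefficient of dx ∧ dy: ∂f_2/∂x - ∂f_1/∂y = ∂(x*(-y - z))/∂x - ∂(3*x*(-x - y))/∂y = 3*x - y - z
  coefficient of dy ∧ dz: ∂f_3/∂y - ∂f_2/∂z = ∂(y + 3*z^2)/∂y - ∂(x*(-y - z))/∂z = x + 1
Assembling: d(omega) = (3*x - y - z) dx ∧ dy + (x + 1) dy ∧ dz.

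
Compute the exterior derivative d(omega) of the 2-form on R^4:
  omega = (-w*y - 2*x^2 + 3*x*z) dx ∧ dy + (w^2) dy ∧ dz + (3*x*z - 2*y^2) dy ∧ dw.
d(omega) = (3*x) dx ∧ dy ∧ dz + (-y + 3*z) dx ∧ dy ∧ dw + (2*w - 3*x) dy ∧ dz ∧ dw

For a 2-form omega = sum_{i<j} g_{ij} dx_i ∧ dx_j, the exterior derivative is
  d(omega) = sum_{i<j} d(g_{ij}) ∧ dx_i ∧ dx_j = sum_{i<j, k} (∂g_{ij}/∂x_k) dx_k ∧ dx_i ∧ dx_j.
Expand each term, using dx_k ∧ dx_i ∧ dx_j = sgn(permutation) dx_{(a)} ∧ dx_{(b)} ∧ dx_{(c)} with (a < b < c) sorted:
  d(-w*y - 2*x^2 + 3*x*z) includes (∂/∂z)(-w*y - 2*x^2 + 3*x*z) dz = (3*x) dz, which multiplied by dx ∧ dy gives (3*x) dx ∧ dy ∧ dz
  d(-w*y - 2*x^2 + 3*x*z) includes (∂/∂w)(-w*y - 2*x^2 + 3*x*z) dw = (-y) dw, which multiplied by dx ∧ dy gives (-y) dx ∧ dy ∧ dw
  d(w^2) includes (∂/∂w)(w^2) dw = (2*w) dw, which multiplied by dy ∧ dz gives (2*w) dy ∧ dz ∧ dw
  d(3*x*z - 2*y^2) includes (∂/∂x)(3*x*z - 2*y^2) dx = (3*z) dx, which multiplied by dy ∧ dw gives (3*z) dx ∧ dy ∧ dw
  d(3*x*z - 2*y^2) includes (∂/∂z)(3*x*z - 2*y^2) dz = (3*x) dz, which multiplied by dy ∧ dw gives (-3*x) dy ∧ dz ∧ dw
Collecting like 3-forms: d(omega) = (3*x) dx ∧ dy ∧ dz + (-y + 3*z) dx ∧ dy ∧ dw + (2*w - 3*x) dy ∧ dz ∧ dw.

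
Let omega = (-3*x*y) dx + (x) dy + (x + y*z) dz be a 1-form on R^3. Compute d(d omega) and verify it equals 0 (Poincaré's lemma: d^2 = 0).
d(d omega) = 0

Step 1: d omega = sum_{i<j} (∂f_j/∂x_i - ∂f_i/∂x_j) dx_i ∧ dx_j:
  coeff of dx ∧ dy: 3*x + 1
  coeff of dx ∧ dz: 1
  coeff of dy ∧ dz: z
Step 2: Apply d again to each 2-form coefficient. The only possible 3-form in R^3 is dx ∧ dy ∧ dz, with coefficient
  ∂(coeff of dy∧dz)/∂x - ∂(coeff of dx∧dz)/∂y + ∂(coeff of dx∧dy)/∂z
  = ∂/∂x (z) - ∂/∂y (1) + ∂/∂z (3*x + 1).
Each of these terms simplifies to sums of mixed partials that cancel in pairs. The result is 0 (by equality of mixed partials for smooth functions — Schwarz / Clairaut).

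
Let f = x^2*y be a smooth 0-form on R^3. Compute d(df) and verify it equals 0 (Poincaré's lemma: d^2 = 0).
d(df) = 0

Step 1: df = sum_i (∂f/∂x_i) dx_i = (2*x*y) dx + (x^2) dy + (0) dz.
Step 2: Apply d again. Using the 1-form formula, the coefficient of dx ∧ dy in d(df) is ∂^2 f/∂x ∂y - ∂^2 f/∂y ∂x = (2*x) - (2*x) = 0 (equality of mixed partials for smooth f).
Similarly for dx ∧ dz and dy ∧ dz — all coefficients vanish. So d(df) = 0.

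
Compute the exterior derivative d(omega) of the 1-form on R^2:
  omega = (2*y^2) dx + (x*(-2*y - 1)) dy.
d(omega) = (-6*y - 1) dx ∧ dy

For a 1-form omega = sum_i f_i dx_i, the exterior derivative is
  d(omega) = sum_{i < j} (∂f_j/∂x_i - ∂f_i/∂x_j) dx_i ∧ dx_j.
  coefficient of dx ∧ dy: ∂f_2/∂x - ∂f_1/∂y = ∂(x*(-2*y - 1))/∂x - ∂(2*y^2)/∂y = -6*y - 1
Assembling: d(omega) = (-6*y - 1) dx ∧ dy.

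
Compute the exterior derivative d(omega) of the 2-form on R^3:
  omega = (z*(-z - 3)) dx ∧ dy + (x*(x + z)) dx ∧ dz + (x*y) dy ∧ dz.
d(omega) = (y - 2*z - 3) dx ∧ dy ∧ dz

For a 2-form omega = sum_{i<j} g_{ij} dx_i ∧ dx_j, the exterior derivative is
  d(omega) = sum_{i<j} d(g_{ij}) ∧ dx_i ∧ dx_j = sum_{i<j, k} (∂g_{ij}/∂x_k) dx_k ∧ dx_i ∧ dx_j.
Expand each term, using dx_k ∧ dx_i ∧ dx_j = sgn(permutation) dx_{(a)} ∧ dx_{(b)} ∧ dx_{(c)} with (a < b < c) sorted:
  d(z*(-z - 3)) includes (∂/∂z)(z*(-z - 3)) dz = (-2*z - 3) dz, which multiplied by dx ∧ dy gives (-2*z - 3) dx ∧ dy ∧ dz
  d(x*y) includes (∂/∂x)(x*y) dx = (y) dx, which multiplied by dy ∧ dz gives (y) dx ∧ dy ∧ dz
Collecting like 3-forms: d(omega) = (y - 2*z - 3) dx ∧ dy ∧ dz.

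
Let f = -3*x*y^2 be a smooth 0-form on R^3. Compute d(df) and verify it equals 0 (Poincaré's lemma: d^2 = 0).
d(df) = 0

Step 1: df = sum_i (∂f/∂x_i) dx_i = (-3*y^2) dx + (-6*x*y) dy + (0) dz.
Step 2: Apply d again. Using the 1-form formula, the coefficient of dx ∧ dy in d(df) is ∂^2 f/∂x ∂y - ∂^2 f/∂y ∂x = (-6*y) - (-6*y) = 0 (equality of mixed partials for smooth f).
Similarly for dx ∧ dz and dy ∧ dz — all coefficients vanish. So d(df) = 0.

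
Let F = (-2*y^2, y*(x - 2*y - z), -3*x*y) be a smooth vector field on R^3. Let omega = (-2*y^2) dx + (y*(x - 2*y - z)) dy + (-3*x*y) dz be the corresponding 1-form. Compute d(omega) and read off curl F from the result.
d(omega) = (-3*x + y) dy ∧ dz + (3*y) dz ∧ dx + (5*y) dx ∧ dy; curl F = (-3*x + y, 3*y, 5*y)

d omega = sum_{i<j} (∂f_j/∂x_i - ∂f_i/∂x_j) dx_i ∧ dx_j. Under the identification (dy ∧ dz, dz ∧ dx, dx ∧ dy) ↔ (e_x, e_y, e_z), the coefficients are exactly the components of curl F. Compute:
  ∂R/∂y - ∂Q/∂z = (-3*x) - (-y) = -3*x + y
  ∂P/∂z - ∂R/∂x = (0) - (-3*y) = 3*y
  ∂Q/∂x - ∂P/∂y = (y) - (-4*y) = 5*y.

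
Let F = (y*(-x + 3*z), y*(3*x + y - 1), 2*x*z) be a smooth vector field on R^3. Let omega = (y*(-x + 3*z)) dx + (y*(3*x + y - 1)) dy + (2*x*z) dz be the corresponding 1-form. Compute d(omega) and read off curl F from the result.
d(omega) = (0) dy ∧ dz + (3*y - 2*z) dz ∧ dx + (x + 3*y - 3*z) dx ∧ dy; curl F = (0, 3*y - 2*z, x + 3*y - 3*z)

d omega = sum_{i<j} (∂f_j/∂x_i - ∂f_i/∂x_j) dx_i ∧ dx_j. Under the identification (dy ∧ dz, dz ∧ dx, dx ∧ dy) ↔ (e_x, e_y, e_z), the coefficients are exactly the components of curl F. Compute:
  ∂R/∂y - ∂Q/∂z = (0) - (0) = 0
  ∂P/∂z - ∂R/∂x = (3*y) - (2*z) = 3*y - 2*z
  ∂Q/∂x - ∂P/∂y = (3*y) - (-x + 3*z) = x + 3*y - 3*z.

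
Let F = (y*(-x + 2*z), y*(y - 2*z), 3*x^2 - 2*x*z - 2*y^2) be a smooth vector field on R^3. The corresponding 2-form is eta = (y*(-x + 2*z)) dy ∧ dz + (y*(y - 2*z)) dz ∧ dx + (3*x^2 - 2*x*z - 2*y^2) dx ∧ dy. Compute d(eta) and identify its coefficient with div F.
d(eta) = (-2*x + y - 2*z) dx ∧ dy ∧ dz; div F = -2*x + y - 2*z

For a 2-form in R^3 of the form above, applying d gives a 3-form with coefficient ∂P/∂x + ∂Q/∂y + ∂R/∂z:
  ∂P/∂x = -y
  ∂Q/∂y = 2*y - 2*z
  ∂R/∂z = -2*x
Sum = -2*x + y - 2*z, which is exactly div F.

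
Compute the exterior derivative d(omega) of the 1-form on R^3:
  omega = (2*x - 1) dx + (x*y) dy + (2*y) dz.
d(omega) = (y) dx ∧ dy + (2) dy ∧ dz

For a 1-form omega = sum_i f_i dx_i, the exterior derivative is
  d(omega) = sum_{i < j} (∂f_j/∂x_i - ∂f_i/∂x_j) dx_i ∧ dx_j.
  coefficient of dx ∧ dy: ∂f_2/∂x - ∂f_1/∂y = ∂(x*y)/∂x - ∂(2*x - 1)/∂y = y
  coefficient of dy ∧ dz: ∂f_3/∂y - ∂f_2/∂z = ∂(2*y)/∂y - ∂(x*y)/∂z = 2
Assembling: d(omega) = (y) dx ∧ dy + (2) dy ∧ dz.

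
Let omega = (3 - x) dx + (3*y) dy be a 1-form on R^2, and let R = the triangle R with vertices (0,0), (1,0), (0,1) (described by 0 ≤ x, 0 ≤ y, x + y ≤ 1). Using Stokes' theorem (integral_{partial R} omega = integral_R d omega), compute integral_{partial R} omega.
integral_(partial R) omega = 0

Stokes: integral_partial_R omega = integral_R d omega with d omega = (∂Q/∂x - ∂P/∂y) dx ∧ dy.
  ∂Q/∂x = 0
  ∂P/∂y = 0
  integrand = ∂Q/∂x - ∂P/∂y = 0.
Integrating over R: integral_0^1 integral_0^{1-x} (0) dy dx = 0.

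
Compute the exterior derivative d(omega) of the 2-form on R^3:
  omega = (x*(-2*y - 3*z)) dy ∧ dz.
d(omega) = (-2*y - 3*z) dx ∧ dy ∧ dz

For a 2-form omega = sum_{i<j} g_{ij} dx_i ∧ dx_j, the exterior derivative is
  d(omega) = sum_{i<j} d(g_{ij}) ∧ dx_i ∧ dx_j = sum_{i<j, k} (∂g_{ij}/∂x_k) dx_k ∧ dx_i ∧ dx_j.
Expand each term, using dx_k ∧ dx_i ∧ dx_j = sgn(permutation) dx_{(a)} ∧ dx_{(b)} ∧ dx_{(c)} with (a < b < c) sorted:
  d(x*(-2*y - 3*z)) includes (∂/∂x)(x*(-2*y - 3*z)) dx = (-2*y - 3*z) dx, which multiplied by dy ∧ dz gives (-2*y - 3*z) dx ∧ dy ∧ dz
Collecting like 3-forms: d(omega) = (-2*y - 3*z) dx ∧ dy ∧ dz.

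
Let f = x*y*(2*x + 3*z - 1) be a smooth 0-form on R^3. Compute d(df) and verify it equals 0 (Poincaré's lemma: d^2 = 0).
d(df) = 0

Step 1: df = sum_i (∂f/∂x_i) dx_i = (y*(4*x + 3*z - 1)) dx + (x*(2*x + 3*z - 1)) dy + (3*x*y) dz.
Step 2: Apply d again. Using the 1-form formula, the coefficient of dx ∧ dy in d(df) is ∂^2 f/∂x ∂y - ∂^2 f/∂y ∂x = (4*x + 3*z - 1) - (4*x + 3*z - 1) = 0 (equality of mixed partials for smooth f).
Similarly for dx ∧ dz and dy ∧ dz — all coefficients vanish. So d(df) = 0.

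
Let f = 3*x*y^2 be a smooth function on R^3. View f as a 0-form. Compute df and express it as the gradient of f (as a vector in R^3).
df = (3*y^2) dx + (6*x*y) dy + (0) dz; grad f = (3*y^2, 6*x*y, 0)

For a 0-form f, d f = (∂f/∂x) dx + (∂f/∂y) dy + (∂f/∂z) dz. The components of the vector representation are exactly the entries of grad f in Cartesian coordinates:
  ∂f/∂x = 3*y^2
  ∂f/∂y = 6*x*y
  ∂f/∂z = 0.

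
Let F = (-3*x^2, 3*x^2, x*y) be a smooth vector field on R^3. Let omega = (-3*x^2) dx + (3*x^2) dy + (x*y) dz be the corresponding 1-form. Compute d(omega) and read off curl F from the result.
d(omega) = (x) dy ∧ dz + (-y) dz ∧ dx + (6*x) dx ∧ dy; curl F = (x, -y, 6*x)

d omega = sum_{i<j} (∂f_j/∂x_i - ∂f_i/∂x_j) dx_i ∧ dx_j. Under the identification (dy ∧ dz, dz ∧ dx, dx ∧ dy) ↔ (e_x, e_y, e_z), the coefficients are exactly the components of curl F. Compute:
  ∂R/∂y - ∂Q/∂z = (x) - (0) = x
  ∂P/∂z - ∂R/∂x = (0) - (y) = -y
  ∂Q/∂x - ∂P/∂y = (6*x) - (0) = 6*x.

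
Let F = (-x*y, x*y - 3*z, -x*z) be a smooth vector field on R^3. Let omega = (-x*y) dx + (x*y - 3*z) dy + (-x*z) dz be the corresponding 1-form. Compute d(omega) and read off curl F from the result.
d(omega) = (3) dy ∧ dz + (z) dz ∧ dx + (x + y) dx ∧ dy; curl F = (3, z, x + y)

d omega = sum_{i<j} (∂f_j/∂x_i - ∂f_i/∂x_j) dx_i ∧ dx_j. Under the identification (dy ∧ dz, dz ∧ dx, dx ∧ dy) ↔ (e_x, e_y, e_z), the coefficients are exactly the components of curl F. Compute:
  ∂R/∂y - ∂Q/∂z = (0) - (-3) = 3
  ∂P/∂z - ∂R/∂x = (0) - (-z) = z
  ∂Q/∂x - ∂P/∂y = (y) - (-x) = x + y.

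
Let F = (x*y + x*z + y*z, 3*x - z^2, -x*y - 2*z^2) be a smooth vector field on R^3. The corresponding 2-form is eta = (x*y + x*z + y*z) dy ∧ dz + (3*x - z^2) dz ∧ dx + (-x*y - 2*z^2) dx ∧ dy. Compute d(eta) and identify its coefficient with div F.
d(eta) = (y - 3*z) dx ∧ dy ∧ dz; div F = y - 3*z

For a 2-form in R^3 of the form above, applying d gives a 3-form with coefficient ∂P/∂x + ∂Q/∂y + ∂R/∂z:
  ∂P/∂x = y + z
  ∂Q/∂y = 0
  ∂R/∂z = -4*z
Sum = y - 3*z, which is exactly div F.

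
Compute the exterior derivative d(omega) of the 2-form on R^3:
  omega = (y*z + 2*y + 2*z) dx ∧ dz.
d(omega) = (-z - 2) dx ∧ dy ∧ dz

For a 2-form omega = sum_{i<j} g_{ij} dx_i ∧ dx_j, the exterior derivative is
  d(omega) = sum_{i<j} d(g_{ij}) ∧ dx_i ∧ dx_j = sum_{i<j, k} (∂g_{ij}/∂x_k) dx_k ∧ dx_i ∧ dx_j.
Expand each term, using dx_k ∧ dx_i ∧ dx_j = sgn(permutation) dx_{(a)} ∧ dx_{(b)} ∧ dx_{(c)} with (a < b < c) sorted:
  d(y*z + 2*y + 2*z) includes (∂/∂y)(y*z + 2*y + 2*z) dy = (z + 2) dy, which multiplied by dx ∧ dz gives (-z - 2) dx ∧ dy ∧ dz
Collecting like 3-forms: d(omega) = (-z - 2) dx ∧ dy ∧ dz.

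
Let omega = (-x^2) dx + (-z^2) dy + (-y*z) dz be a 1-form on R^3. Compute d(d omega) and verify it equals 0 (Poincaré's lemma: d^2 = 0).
d(d omega) = 0

Step 1: d omega = sum_{i<j} (∂f_j/∂x_i - ∂f_i/∂x_j) dx_i ∧ dx_j:
  coeff of dx ∧ dy: 0
  coeff of dx ∧ dz: 0
  coeff of dy ∧ dz: z
Step 2: Apply d again to each 2-form coefficient. The only possible 3-form in R^3 is dx ∧ dy ∧ dz, with coefficient
  ∂(coeff of dy∧dz)/∂x - ∂(coeff of dx∧dz)/∂y + ∂(coeff of dx∧dy)/∂z
  = ∂/∂x (z) - ∂/∂y (0) + ∂/∂z (0).
Each of these terms simplifies to sums of mixed partials that cancel in pairs. The result is 0 (by equality of mixed partials for smooth functions — Schwarz / Clairaut).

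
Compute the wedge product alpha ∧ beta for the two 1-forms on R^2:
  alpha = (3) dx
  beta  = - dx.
alpha ∧ beta = 0

Distribute the wedge, using dx_i ∧ dx_j = -dx_j ∧ dx_i and dx_i ∧ dx_i = 0. For each pair (i, j) with i < j, the coefficient of dx_i ∧ dx_j in alpha ∧ beta is (alpha_i * beta_j - alpha_j * beta_i). Collecting: alpha ∧ beta = 0.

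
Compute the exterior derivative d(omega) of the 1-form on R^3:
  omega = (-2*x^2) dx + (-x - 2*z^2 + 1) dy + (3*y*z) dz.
d(omega) = (-1) dx ∧ dy + (7*z) dy ∧ dz

For a 1-form omega = sum_i f_i dx_i, the exterior derivative is
  d(omega) = sum_{i < j} (∂f_j/∂x_i - ∂f_i/∂x_j) dx_i ∧ dx_j.
  coefficient of dx ∧ dy: ∂f_2/∂x - ∂f_1/∂y = ∂(-x - 2*z^2 + 1)/∂x - ∂(-2*x^2)/∂y = -1
  coefficient of dy ∧ dz: ∂f_3/∂y - ∂f_2/∂z = ∂(3*y*z)/∂y - ∂(-x - 2*z^2 + 1)/∂z = 7*z
Assembling: d(omega) = (-1) dx ∧ dy + (7*z) dy ∧ dz.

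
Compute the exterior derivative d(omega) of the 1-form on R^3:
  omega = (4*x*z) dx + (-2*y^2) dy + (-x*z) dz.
d(omega) = (-4*x - z) dx ∧ dz

For a 1-form omega = sum_i f_i dx_i, the exterior derivative is
  d(omega) = sum_{i < j} (∂f_j/∂x_i - ∂f_i/∂x_j) dx_i ∧ dx_j.
  coefficient of dx ∧ dz: ∂f_3/∂x - ∂f_1/∂z = ∂(-x*z)/∂x - ∂(4*x*z)/∂z = -4*x - z
Assembling: d(omega) = (-4*x - z) dx ∧ dz.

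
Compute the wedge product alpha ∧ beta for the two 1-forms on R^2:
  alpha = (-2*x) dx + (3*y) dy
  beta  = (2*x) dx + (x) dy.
alpha ∧ beta = (-2*x*(x + 3*y)) dx ∧ dy

Distribute the wedge, using dx_i ∧ dx_j = -dx_j ∧ dx_i and dx_i ∧ dx_i = 0. For each pair (i, j) with i < j, the coefficient of dx_i ∧ dx_j in alpha ∧ beta is (alpha_i * beta_j - alpha_j * beta_i). Collecting: alpha ∧ beta = (-2*x*(x + 3*y)) dx ∧ dy.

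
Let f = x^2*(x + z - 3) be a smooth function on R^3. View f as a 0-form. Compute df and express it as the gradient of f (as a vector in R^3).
df = (x*(3*x + 2*z - 6)) dx + (0) dy + (x^2) dz; grad f = (x*(3*x + 2*z - 6), 0, x^2)

For a 0-form f, d f = (∂f/∂x) dx + (∂f/∂y) dy + (∂f/∂z) dz. The components of the vector representation are exactly the entries of grad f in Cartesian coordinates:
  ∂f/∂x = x*(3*x + 2*z - 6)
  ∂f/∂y = 0
  ∂f/∂z = x^2.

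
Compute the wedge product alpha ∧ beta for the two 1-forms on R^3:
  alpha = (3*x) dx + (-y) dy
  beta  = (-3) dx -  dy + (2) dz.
alpha ∧ beta = (-3*x - 3*y) dx ∧ dy + (6*x) dx ∧ dz + (-2*y) dy ∧ dz

Distribute the wedge, using dx_i ∧ dx_j = -dx_j ∧ dx_i and dx_i ∧ dx_i = 0. For each pair (i, j) with i < j, the coefficient of dx_i ∧ dx_j in alpha ∧ beta is (alpha_i * beta_j - alpha_j * beta_i). Collecting: alpha ∧ beta = (-3*x - 3*y) dx ∧ dy + (6*x) dx ∧ dz + (-2*y) dy ∧ dz.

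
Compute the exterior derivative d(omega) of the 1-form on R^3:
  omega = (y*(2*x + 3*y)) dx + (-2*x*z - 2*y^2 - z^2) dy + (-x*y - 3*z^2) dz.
d(omega) = (-2*x - 6*y - 2*z) dx ∧ dy + (-y) dx ∧ dz + (x + 2*z) dy ∧ dz

For a 1-form omega = sum_i f_i dx_i, the exterior derivative is
  d(omega) = sum_{i < j} (∂f_j/∂x_i - ∂f_i/∂x_j) dx_i ∧ dx_j.
  coefficient of dx ∧ dy: ∂f_2/∂x - ∂f_1/∂y = ∂(-2*x*z - 2*y^2 - z^2)/∂x - ∂(y*(2*x + 3*y))/∂y = -2*x - 6*y - 2*z
  coefficient of dx ∧ dz: ∂f_3/∂x - ∂f_1/∂z = ∂(-x*y - 3*z^2)/∂x - ∂(y*(2*x + 3*y))/∂z = -y
  coefficient of dy ∧ dz: ∂f_3/∂y - ∂f_2/∂z = ∂(-x*y - 3*z^2)/∂y - ∂(-2*x*z - 2*y^2 - z^2)/∂z = x + 2*z
Assembling: d(omega) = (-2*x - 6*y - 2*z) dx ∧ dy + (-y) dx ∧ dz + (x + 2*z) dy ∧ dz.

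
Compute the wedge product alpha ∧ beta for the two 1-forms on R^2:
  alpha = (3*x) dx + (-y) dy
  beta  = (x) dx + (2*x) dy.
alpha ∧ beta = (x*(6*x + y)) dx ∧ dy

Distribute the wedge, using dx_i ∧ dx_j = -dx_j ∧ dx_i and dx_i ∧ dx_i = 0. For each pair (i, j) with i < j, the coefficient of dx_i ∧ dx_j in alpha ∧ beta is (alpha_i * beta_j - alpha_j * beta_i). Collecting: alpha ∧ beta = (x*(6*x + y)) dx ∧ dy.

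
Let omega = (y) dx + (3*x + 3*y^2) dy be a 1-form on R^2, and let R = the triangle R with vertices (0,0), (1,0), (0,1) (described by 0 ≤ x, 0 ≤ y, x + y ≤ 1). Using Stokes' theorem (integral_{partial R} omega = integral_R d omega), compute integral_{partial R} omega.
integral_(partial R) omega = 1

Stokes: integral_partial_R omega = integral_R d omega with d omega = (∂Q/∂x - ∂P/∂y) dx ∧ dy.
  ∂Q/∂x = 3
  ∂P/∂y = 1
  integrand = ∂Q/∂x - ∂P/∂y = 2.
Integrating over R: integral_0^1 integral_0^{1-x} (2) dy dx = 1.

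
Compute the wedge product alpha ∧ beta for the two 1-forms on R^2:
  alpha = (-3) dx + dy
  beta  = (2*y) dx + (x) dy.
alpha ∧ beta = (-3*x - 2*y) dx ∧ dy

Distribute the wedge, using dx_i ∧ dx_j = -dx_j ∧ dx_i and dx_i ∧ dx_i = 0. For each pair (i, j) with i < j, the coefficient of dx_i ∧ dx_j in alpha ∧ beta is (alpha_i * beta_j - alpha_j * beta_i). Collecting: alpha ∧ beta = (-3*x - 2*y) dx ∧ dy.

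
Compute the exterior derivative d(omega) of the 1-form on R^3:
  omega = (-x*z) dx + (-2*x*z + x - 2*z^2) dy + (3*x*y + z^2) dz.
d(omega) = (1 - 2*z) dx ∧ dy + (x + 3*y) dx ∧ dz + (5*x + 4*z) dy ∧ dz

For a 1-form omega = sum_i f_i dx_i, the exterior derivative is
  d(omega) = sum_{i < j} (∂f_j/∂x_i - ∂f_i/∂x_j) dx_i ∧ dx_j.
  coefficient of dx ∧ dy: ∂f_2/∂x - ∂f_1/∂y = ∂(-2*x*z + x - 2*z^2)/∂x - ∂(-x*z)/∂y = 1 - 2*z
  coefficient of dx ∧ dz: ∂f_3/∂x - ∂f_1/∂z = ∂(3*x*y + z^2)/∂x - ∂(-x*z)/∂z = x + 3*y
  coefficient of dy ∧ dz: ∂f_3/∂y - ∂f_2/∂z = ∂(3*x*y + z^2)/∂y - ∂(-2*x*z + x - 2*z^2)/∂z = 5*x + 4*z
Assembling: d(omega) = (1 - 2*z) dx ∧ dy + (x + 3*y) dx ∧ dz + (5*x + 4*z) dy ∧ dz.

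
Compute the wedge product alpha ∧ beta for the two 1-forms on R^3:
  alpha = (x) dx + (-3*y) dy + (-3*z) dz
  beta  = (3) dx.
alpha ∧ beta = (9*y) dx ∧ dy + (9*z) dx ∧ dz

Distribute the wedge, using dx_i ∧ dx_j = -dx_j ∧ dx_i and dx_i ∧ dx_i = 0. For each pair (i, j) with i < j, the coefficient of dx_i ∧ dx_j in alpha ∧ beta is (alpha_i * beta_j - alpha_j * beta_i). Collecting: alpha ∧ beta = (9*y) dx ∧ dy + (9*z) dx ∧ dz.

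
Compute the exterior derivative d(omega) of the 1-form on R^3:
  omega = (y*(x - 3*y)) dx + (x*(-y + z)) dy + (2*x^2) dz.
d(omega) = (-x + 5*y + z) dx ∧ dy + (4*x) dx ∧ dz + (-x) dy ∧ dz

For a 1-form omega = sum_i f_i dx_i, the exterior derivative is
  d(omega) = sum_{i < j} (∂f_j/∂x_i - ∂f_i/∂x_j) dx_i ∧ dx_j.
  coefficient of dx ∧ dy: ∂f_2/∂x - ∂f_1/∂y = ∂(x*(-y + z))/∂x - ∂(y*(x - 3*y))/∂y = -x + 5*y + z
  coefficient of dx ∧ dz: ∂f_3/∂x - ∂f_1/∂z = ∂(2*x^2)/∂x - ∂(y*(x - 3*y))/∂z = 4*x
  coefficient of dy ∧ dz: ∂f_3/∂y - ∂f_2/∂z = ∂(2*x^2)/∂y - ∂(x*(-y + z))/∂z = -x
Assembling: d(omega) = (-x + 5*y + z) dx ∧ dy + (4*x) dx ∧ dz + (-x) dy ∧ dz.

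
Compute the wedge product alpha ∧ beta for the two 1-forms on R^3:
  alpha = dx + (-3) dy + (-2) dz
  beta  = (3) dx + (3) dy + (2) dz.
alpha ∧ beta = (12) dx ∧ dy + (8) dx ∧ dz

Distribute the wedge, using dx_i ∧ dx_j = -dx_j ∧ dx_i and dx_i ∧ dx_i = 0. For each pair (i, j) with i < j, the coefficient of dx_i ∧ dx_j in alpha ∧ beta is (alpha_i * beta_j - alpha_j * beta_i). Collecting: alpha ∧ beta = (12) dx ∧ dy + (8) dx ∧ dz.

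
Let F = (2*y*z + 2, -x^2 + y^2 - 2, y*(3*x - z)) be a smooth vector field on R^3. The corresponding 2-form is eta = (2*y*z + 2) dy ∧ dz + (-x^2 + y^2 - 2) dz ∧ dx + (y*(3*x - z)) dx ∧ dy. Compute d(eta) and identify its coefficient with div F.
d(eta) = (y) dx ∧ dy ∧ dz; div F = y

For a 2-form in R^3 of the form above, applying d gives a 3-form with coefficient ∂P/∂x + ∂Q/∂y + ∂R/∂z:
  ∂P/∂x = 0
  ∂Q/∂y = 2*y
  ∂R/∂z = -y
Sum = y, which is exactly div F.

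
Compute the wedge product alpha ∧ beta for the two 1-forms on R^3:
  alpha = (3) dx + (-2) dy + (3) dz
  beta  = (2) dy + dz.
alpha ∧ beta = (6) dx ∧ dy + (3) dx ∧ dz + (-8) dy ∧ dz

Distribute the wedge, using dx_i ∧ dx_j = -dx_j ∧ dx_i and dx_i ∧ dx_i = 0. For each pair (i, j) with i < j, the coefficient of dx_i ∧ dx_j in alpha ∧ beta is (alpha_i * beta_j - alpha_j * beta_i). Collecting: alpha ∧ beta = (6) dx ∧ dy + (3) dx ∧ dz + (-8) dy ∧ dz.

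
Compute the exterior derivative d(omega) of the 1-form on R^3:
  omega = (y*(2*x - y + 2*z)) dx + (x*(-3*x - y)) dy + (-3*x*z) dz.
d(omega) = (-8*x + y - 2*z) dx ∧ dy + (-2*y - 3*z) dx ∧ dz

For a 1-form omega = sum_i f_i dx_i, the exterior derivative is
  d(omega) = sum_{i < j} (∂f_j/∂x_i - ∂f_i/∂x_j) dx_i ∧ dx_j.
  coefficient of dx ∧ dy: ∂f_2/∂x - ∂f_1/∂y = ∂(x*(-3*x - y))/∂x - ∂(y*(2*x - y + 2*z))/∂y = -8*x + y - 2*z
  coefficient of dx ∧ dz: ∂f_3/∂x - ∂f_1/∂z = ∂(-3*x*z)/∂x - ∂(y*(2*x - y + 2*z))/∂z = -2*y - 3*z
Assembling: d(omega) = (-8*x + y - 2*z) dx ∧ dy + (-2*y - 3*z) dx ∧ dz.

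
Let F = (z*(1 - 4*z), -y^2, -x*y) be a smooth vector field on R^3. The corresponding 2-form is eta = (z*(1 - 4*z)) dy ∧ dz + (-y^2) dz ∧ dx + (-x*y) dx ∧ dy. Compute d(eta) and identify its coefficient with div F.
d(eta) = (-2*y) dx ∧ dy ∧ dz; div F = -2*y

For a 2-form in R^3 of the form above, applying d gives a 3-form with coefficient ∂P/∂x + ∂Q/∂y + ∂R/∂z:
  ∂P/∂x = 0
  ∂Q/∂y = -2*y
  ∂R/∂z = 0
Sum = -2*y, which is exactly div F.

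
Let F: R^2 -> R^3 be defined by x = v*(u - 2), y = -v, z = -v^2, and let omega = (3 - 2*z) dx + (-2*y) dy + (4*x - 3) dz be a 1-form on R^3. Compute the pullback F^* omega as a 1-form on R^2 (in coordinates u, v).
F^* omega = (v*(2*v^2 + 3)) du + (-6*u*v^2 + 3*u + 12*v^2 + 4*v - 6) dv

Using F^*(f dg) = (f ∘ F) d(g ∘ F), substitute each coordinate x_i by F_i(u, v) in f_i, and replace dx_i by d F_i = (∂F_i/∂u) du + (∂F_i/∂v) dv.
  For the x component: f_1(F) = 2*v^2 + 3; d F_1 = (v) du + (u - 2) dv
  For the y component: f_2(F) = 2*v; d F_2 = (0) du + (-1) dv
  For the z component: f_3(F) = 4*u*v - 8*v - 3; d F_3 = (0) du + (-2*v) dv
Combining and collecting du, dv coefficients:
  coeff of du: v*(2*v^2 + 3)
  coeff of dv: -6*u*v^2 + 3*u + 12*v^2 + 4*v - 6
F^* omega = (v*(2*v^2 + 3)) du + (-6*u*v^2 + 3*u + 12*v^2 + 4*v - 6) dv.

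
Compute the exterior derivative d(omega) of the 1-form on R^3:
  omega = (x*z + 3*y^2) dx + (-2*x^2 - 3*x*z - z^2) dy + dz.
d(omega) = (-4*x - 6*y - 3*z) dx ∧ dy + (-x) dx ∧ dz + (3*x + 2*z) dy ∧ dz

For a 1-form omega = sum_i f_i dx_i, the exterior derivative is
  d(omega) = sum_{i < j} (∂f_j/∂x_i - ∂f_i/∂x_j) dx_i ∧ dx_j.
  coefficient of dx ∧ dy: ∂f_2/∂x - ∂f_1/∂y = ∂(-2*x^2 - 3*x*z - z^2)/∂x - ∂(x*z + 3*y^2)/∂y = -4*x - 6*y - 3*z
  coefficient of dx ∧ dz: ∂f_3/∂x - ∂f_1/∂z = ∂(1)/∂x - ∂(x*z + 3*y^2)/∂z = -x
  coefficient of dy ∧ dz: ∂f_3/∂y - ∂f_2/∂z = ∂(1)/∂y - ∂(-2*x^2 - 3*x*z - z^2)/∂z = 3*x + 2*z
Assembling: d(omega) = (-4*x - 6*y - 3*z) dx ∧ dy + (-x) dx ∧ dz + (3*x + 2*z) dy ∧ dz.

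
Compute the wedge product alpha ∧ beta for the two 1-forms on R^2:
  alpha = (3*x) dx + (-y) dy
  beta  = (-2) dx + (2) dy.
alpha ∧ beta = (6*x - 2*y) dx ∧ dy

Distribute the wedge, using dx_i ∧ dx_j = -dx_j ∧ dx_i and dx_i ∧ dx_i = 0. For each pair (i, j) with i < j, the coefficient of dx_i ∧ dx_j in alpha ∧ beta is (alpha_i * beta_j - alpha_j * beta_i). Collecting: alpha ∧ beta = (6*x - 2*y) dx ∧ dy.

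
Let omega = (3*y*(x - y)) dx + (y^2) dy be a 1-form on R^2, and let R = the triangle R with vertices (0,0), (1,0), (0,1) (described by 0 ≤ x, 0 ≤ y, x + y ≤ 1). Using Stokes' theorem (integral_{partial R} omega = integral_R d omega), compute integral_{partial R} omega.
integral_(partial R) omega = 1/2

Stokes: integral_partial_R omega = integral_R d omega with d omega = (∂Q/∂x - ∂P/∂y) dx ∧ dy.
  ∂Q/∂x = 0
  ∂P/∂y = 3*x - 6*y
  integrand = ∂Q/∂x - ∂P/∂y = -3*x + 6*y.
Integrating over R: integral_0^1 integral_0^{1-x} (-3*x + 6*y) dy dx = 1/2.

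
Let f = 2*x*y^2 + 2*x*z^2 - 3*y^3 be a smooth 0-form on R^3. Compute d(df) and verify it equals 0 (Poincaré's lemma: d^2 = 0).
d(df) = 0

Step 1: df = sum_i (∂f/∂x_i) dx_i = (2*y^2 + 2*z^2) dx + (y*(4*x - 9*y)) dy + (4*x*z) dz.
Step 2: Apply d again. Using the 1-form formula, the coefficient of dx ∧ dy in d(df) is ∂^2 f/∂x ∂y - ∂^2 f/∂y ∂x = (4*y) - (4*y) = 0 (equality of mixed partials for smooth f).
Similarly for dx ∧ dz and dy ∧ dz — all coefficients vanish. So d(df) = 0.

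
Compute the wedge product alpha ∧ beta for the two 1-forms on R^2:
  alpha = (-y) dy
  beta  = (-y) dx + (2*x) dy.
alpha ∧ beta = (-y^2) dx ∧ dy

Distribute the wedge, using dx_i ∧ dx_j = -dx_j ∧ dx_i and dx_i ∧ dx_i = 0. For each pair (i, j) with i < j, the coefficient of dx_i ∧ dx_j in alpha ∧ beta is (alpha_i * beta_j - alpha_j * beta_i). Collecting: alpha ∧ beta = (-y^2) dx ∧ dy.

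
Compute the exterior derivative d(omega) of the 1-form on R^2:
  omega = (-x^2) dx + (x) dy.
d(omega) = (1) dx ∧ dy

For a 1-form omega = sum_i f_i dx_i, the exterior derivative is
  d(omega) = sum_{i < j} (∂f_j/∂x_i - ∂f_i/∂x_j) dx_i ∧ dx_j.
  coefficient of dx ∧ dy: ∂f_2/∂x - ∂f_1/∂y = ∂(x)/∂x - ∂(-x^2)/∂y = 1
Assembling: d(omega) = (1) dx ∧ dy.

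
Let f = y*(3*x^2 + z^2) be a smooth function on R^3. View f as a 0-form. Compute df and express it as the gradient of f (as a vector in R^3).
df = (6*x*y) dx + (3*x^2 + z^2) dy + (2*y*z) dz; grad f = (6*x*y, 3*x^2 + z^2, 2*y*z)

For a 0-form f, d f = (∂f/∂x) dx + (∂f/∂y) dy + (∂f/∂z) dz. The components of the vector representation are exactly the entries of grad f in Cartesian coordinates:
  ∂f/∂x = 6*x*y
  ∂f/∂y = 3*x^2 + z^2
  ∂f/∂z = 2*y*z.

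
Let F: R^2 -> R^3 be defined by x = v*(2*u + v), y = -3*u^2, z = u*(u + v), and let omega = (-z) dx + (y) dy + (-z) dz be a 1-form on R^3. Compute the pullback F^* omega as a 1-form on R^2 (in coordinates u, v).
F^* omega = (u*(16*u^2 - 5*u*v - 3*v^2)) du + (u*(-3*u^2 - 5*u*v - 2*v^2)) dv

Using F^*(f dg) = (f ∘ F) d(g ∘ F), substitute each coordinate x_i by F_i(u, v) in f_i, and replace dx_i by d F_i = (∂F_i/∂u) du + (∂F_i/∂v) dv.
  For the x component: f_1(F) = u*(-u - v); d F_1 = (2*v) du + (2*u + 2*v) dv
  For the y component: f_2(F) = -3*u^2; d F_2 = (-6*u) du + (0) dv
  For the z component: f_3(F) = u*(-u - v); d F_3 = (2*u + v) du + (u) dv
Combining and collecting du, dv coefficients:
  coeff of du: u*(16*u^2 - 5*u*v - 3*v^2)
  coeff of dv: u*(-3*u^2 - 5*u*v - 2*v^2)
F^* omega = (u*(16*u^2 - 5*u*v - 3*v^2)) du + (u*(-3*u^2 - 5*u*v - 2*v^2)) dv.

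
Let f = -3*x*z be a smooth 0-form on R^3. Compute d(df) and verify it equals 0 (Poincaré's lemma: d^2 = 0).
d(df) = 0

Step 1: df = sum_i (∂f/∂x_i) dx_i = (-3*z) dx + (0) dy + (-3*x) dz.
Step 2: Apply d again. Using the 1-form formula, the coefficient of dx ∧ dy in d(df) is ∂^2 f/∂x ∂y - ∂^2 f/∂y ∂x = (0) - (0) = 0 (equality of mixed partials for smooth f).
Similarly for dx ∧ dz and dy ∧ dz — all coefficients vanish. So d(df) = 0.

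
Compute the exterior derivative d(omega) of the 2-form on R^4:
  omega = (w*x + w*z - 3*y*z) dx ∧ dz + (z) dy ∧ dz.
d(omega) = (3*z) dx ∧ dy ∧ dz + (x + z) dx ∧ dz ∧ dw

For a 2-form omega = sum_{i<j} g_{ij} dx_i ∧ dx_j, the exterior derivative is
  d(omega) = sum_{i<j} d(g_{ij}) ∧ dx_i ∧ dx_j = sum_{i<j, k} (∂g_{ij}/∂x_k) dx_k ∧ dx_i ∧ dx_j.
Expand each term, using dx_k ∧ dx_i ∧ dx_j = sgn(permutation) dx_{(a)} ∧ dx_{(b)} ∧ dx_{(c)} with (a < b < c) sorted:
  d(w*x + w*z - 3*y*z) includes (∂/∂y)(w*x + w*z - 3*y*z) dy = (-3*z) dy, which multiplied by dx ∧ dz gives (3*z) dx ∧ dy ∧ dz
  d(w*x + w*z - 3*y*z) includes (∂/∂w)(w*x + w*z - 3*y*z) dw = (x + z) dw, which multiplied by dx ∧ dz gives (x + z) dx ∧ dz ∧ dw
Collecting like 3-forms: d(omega) = (3*z) dx ∧ dy ∧ dz + (x + z) dx ∧ dz ∧ dw.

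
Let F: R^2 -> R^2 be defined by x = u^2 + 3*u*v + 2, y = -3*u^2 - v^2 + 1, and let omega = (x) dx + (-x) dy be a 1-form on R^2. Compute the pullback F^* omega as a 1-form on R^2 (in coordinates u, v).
F^* omega = (8*u^3 + 27*u^2*v + 9*u*v^2 + 16*u + 6*v) du + (3*u^3 + 11*u^2*v + 6*u*v^2 + 6*u + 4*v) dv

Using F^*(f dg) = (f ∘ F) d(g ∘ F), substitute each coordinate x_i by F_i(u, v) in f_i, and replace dx_i by d F_i = (∂F_i/∂u) du + (∂F_i/∂v) dv.
  For the x component: f_1(F) = u^2 + 3*u*v + 2; d F_1 = (2*u + 3*v) du + (3*u) dv
  For the y component: f_2(F) = -u^2 - 3*u*v - 2; d F_2 = (-6*u) du + (-2*v) dv
Combining and collecting du, dv coefficients:
  coeff of du: 8*u^3 + 27*u^2*v + 9*u*v^2 + 16*u + 6*v
  coeff of dv: 3*u^3 + 11*u^2*v + 6*u*v^2 + 6*u + 4*v
F^* omega = (8*u^3 + 27*u^2*v + 9*u*v^2 + 16*u + 6*v) du + (3*u^3 + 11*u^2*v + 6*u*v^2 + 6*u + 4*v) dv.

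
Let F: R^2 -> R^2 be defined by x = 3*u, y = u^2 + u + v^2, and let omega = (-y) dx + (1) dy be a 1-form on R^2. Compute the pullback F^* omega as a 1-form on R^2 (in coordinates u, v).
F^* omega = (-3*u^2 - u - 3*v^2 + 1) du + (2*v) dv

Using F^*(f dg) = (f ∘ F) d(g ∘ F), substitute each coordinate x_i by F_i(u, v) in f_i, and replace dx_i by d F_i = (∂F_i/∂u) du + (∂F_i/∂v) dv.
  For the x component: f_1(F) = -u^2 - u - v^2; d F_1 = (3) du + (0) dv
  For the y component: f_2(F) = 1; d F_2 = (2*u + 1) du + (2*v) dv
Combining and collecting du, dv coefficients:
  coeff of du: -3*u^2 - u - 3*v^2 + 1
  coeff of dv: 2*v
F^* omega = (-3*u^2 - u - 3*v^2 + 1) du + (2*v) dv.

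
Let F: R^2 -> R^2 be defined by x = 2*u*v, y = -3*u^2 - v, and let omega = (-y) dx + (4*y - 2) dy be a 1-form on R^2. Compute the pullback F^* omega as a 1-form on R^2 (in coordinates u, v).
F^* omega = (72*u^3 + 6*u^2*v + 24*u*v + 12*u + 2*v^2) du + (6*u^3 + 12*u^2 + 2*u*v + 4*v + 2) dv

Using F^*(f dg) = (f ∘ F) d(g ∘ F), substitute each coordinate x_i by F_i(u, v) in f_i, and replace dx_i by d F_i = (∂F_i/∂u) du + (∂F_i/∂v) dv.
  For the x component: f_1(F) = 3*u^2 + v; d F_1 = (2*v) du + (2*u) dv
  For the y component: f_2(F) = -12*u^2 - 4*v - 2; d F_2 = (-6*u) du + (-1) dv
Combining and collecting du, dv coefficients:
  coeff of du: 72*u^3 + 6*u^2*v + 24*u*v + 12*u + 2*v^2
  coeff of dv: 6*u^3 + 12*u^2 + 2*u*v + 4*v + 2
F^* omega = (72*u^3 + 6*u^2*v + 24*u*v + 12*u + 2*v^2) du + (6*u^3 + 12*u^2 + 2*u*v + 4*v + 2) dv.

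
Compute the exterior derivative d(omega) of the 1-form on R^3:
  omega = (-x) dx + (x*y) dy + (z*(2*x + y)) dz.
d(omega) = (y) dx ∧ dy + (2*z) dx ∧ dz + (z) dy ∧ dz

For a 1-form omega = sum_i f_i dx_i, the exterior derivative is
  d(omega) = sum_{i < j} (∂f_j/∂x_i - ∂f_i/∂x_j) dx_i ∧ dx_j.
  coefficient of dx ∧ dy: ∂f_2/∂x - ∂f_1/∂y = ∂(x*y)/∂x - ∂(-x)/∂y = y
  coefficient of dx ∧ dz: ∂f_3/∂x - ∂f_1/∂z = ∂(z*(2*x + y))/∂x - ∂(-x)/∂z = 2*z
  coefficient of dy ∧ dz: ∂f_3/∂y - ∂f_2/∂z = ∂(z*(2*x + y))/∂y - ∂(x*y)/∂z = z
Assembling: d(omega) = (y) dx ∧ dy + (2*z) dx ∧ dz + (z) dy ∧ dz.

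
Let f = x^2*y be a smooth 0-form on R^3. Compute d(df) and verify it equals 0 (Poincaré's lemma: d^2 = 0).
d(df) = 0

Step 1: df = sum_i (∂f/∂x_i) dx_i = (2*x*y) dx + (x^2) dy + (0) dz.
Step 2: Apply d again. Using the 1-form formula, the coefficient of dx ∧ dy in d(df) is ∂^2 f/∂x ∂y - ∂^2 f/∂y ∂x = (2*x) - (2*x) = 0 (equality of mixed partials for smooth f).
Similarly for dx ∧ dz and dy ∧ dz — all coefficients vanish. So d(df) = 0.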